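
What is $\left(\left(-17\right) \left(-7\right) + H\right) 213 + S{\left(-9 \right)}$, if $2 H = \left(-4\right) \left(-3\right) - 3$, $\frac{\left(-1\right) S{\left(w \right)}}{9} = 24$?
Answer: $\frac{52179}{2} \approx 26090.0$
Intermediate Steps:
$S{\left(w \right)} = -216$ ($S{\left(w \right)} = \left(-9\right) 24 = -216$)
$H = \frac{9}{2}$ ($H = \frac{\left(-4\right) \left(-3\right) - 3}{2} = \frac{12 - 3}{2} = \frac{1}{2} \cdot 9 = \frac{9}{2} \approx 4.5$)
$\left(\left(-17\right) \left(-7\right) + H\right) 213 + S{\left(-9 \right)} = \left(\left(-17\right) \left(-7\right) + \frac{9}{2}\right) 213 - 216 = \left(119 + \frac{9}{2}\right) 213 - 216 = \frac{247}{2} \cdot 213 - 216 = \frac{52611}{2} - 216 = \frac{52179}{2}$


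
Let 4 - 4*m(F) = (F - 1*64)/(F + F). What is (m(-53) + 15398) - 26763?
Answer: -4818453/424 ≈ -11364.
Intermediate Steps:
m(F) = 1 - (-64 + F)/(8*F) (m(F) = 1 - (F - 1*64)/(4*(F + F)) = 1 - (F - 64)/(4*(2*F)) = 1 - (-64 + F)*1/(2*F)/4 = 1 - (-64 + F)/(8*F))
(m(-53) + 15398) - 26763 = ((7/8 + 8/(-53)) + 15398) - 26763 = ((7/8 + 8*(-1/53)) + 15398) - 26763 = ((7/8 - 8/53) + 15398) - 26763 = (307/424 + 15398) - 26763 = 6529059/424 - 26763 = -4818453/424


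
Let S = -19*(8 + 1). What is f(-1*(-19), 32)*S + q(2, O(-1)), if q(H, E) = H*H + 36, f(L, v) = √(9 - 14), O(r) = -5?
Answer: 40 - 171*I*√5 ≈ 40.0 - 382.37*I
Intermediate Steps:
f(L, v) = I*√5 (f(L, v) = √(-5) = I*√5)
q(H, E) = 36 + H² (q(H, E) = H² + 36 = 36 + H²)
S = -171 (S = -19*9 = -171)
f(-1*(-19), 32)*S + q(2, O(-1)) = (I*√5)*(-171) + (36 + 2²) = -171*I*√5 + (36 + 4) = -171*I*√5 + 40 = 40 - 171*I*√5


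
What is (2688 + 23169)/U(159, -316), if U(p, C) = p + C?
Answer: -25857/157 ≈ -164.69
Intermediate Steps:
U(p, C) = C + p
(2688 + 23169)/U(159, -316) = (2688 + 23169)/(-316 + 159) = 25857/(-157) = 25857*(-1/157) = -25857/157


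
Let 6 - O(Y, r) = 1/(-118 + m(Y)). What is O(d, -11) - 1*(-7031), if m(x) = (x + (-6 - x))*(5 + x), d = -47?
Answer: 942957/134 ≈ 7037.0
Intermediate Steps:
m(x) = -30 - 6*x (m(x) = -6*(5 + x) = -30 - 6*x)
O(Y, r) = 6 - 1/(-148 - 6*Y) (O(Y, r) = 6 - 1/(-118 + (-30 - 6*Y)) = 6 - 1/(-148 - 6*Y))
O(d, -11) - 1*(-7031) = (889 + 36*(-47))/(2*(74 + 3*(-47))) - 1*(-7031) = (889 - 1692)/(2*(74 - 141)) + 7031 = (1/2)*(-803)/(-67) + 7031 = (1/2)*(-1/67)*(-803) + 7031 = 803/134 + 7031 = 942957/134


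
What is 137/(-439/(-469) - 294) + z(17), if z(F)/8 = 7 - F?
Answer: -11060013/137447 ≈ -80.468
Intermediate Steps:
z(F) = 56 - 8*F (z(F) = 8*(7 - F) = 56 - 8*F)
137/(-439/(-469) - 294) + z(17) = 137/(-439/(-469) - 294) + (56 - 8*17) = 137/(-439*(-1/469) - 294) + (56 - 136) = 137/(439/469 - 294) - 80 = 137/(-137447/469) - 80 = 137*(-469/137447) - 80 = -64253/137447 - 80 = -11060013/137447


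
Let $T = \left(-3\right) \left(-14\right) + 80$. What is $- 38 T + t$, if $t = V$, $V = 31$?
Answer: $-4605$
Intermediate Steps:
$T = 122$ ($T = 42 + 80 = 122$)
$t = 31$
$- 38 T + t = \left(-38\right) 122 + 31 = -4636 + 31 = -4605$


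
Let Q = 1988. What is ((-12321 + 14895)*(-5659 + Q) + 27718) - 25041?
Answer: -9446477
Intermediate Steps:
((-12321 + 14895)*(-5659 + Q) + 27718) - 25041 = ((-12321 + 14895)*(-5659 + 1988) + 27718) - 25041 = (2574*(-3671) + 27718) - 25041 = (-9449154 + 27718) - 25041 = -9421436 - 25041 = -9446477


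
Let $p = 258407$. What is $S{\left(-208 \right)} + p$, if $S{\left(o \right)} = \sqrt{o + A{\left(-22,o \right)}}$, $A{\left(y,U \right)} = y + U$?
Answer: $258407 + i \sqrt{438} \approx 2.5841 \cdot 10^{5} + 20.928 i$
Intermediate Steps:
$A{\left(y,U \right)} = U + y$
$S{\left(o \right)} = \sqrt{-22 + 2 o}$ ($S{\left(o \right)} = \sqrt{o + \left(o - 22\right)} = \sqrt{o + \left(-22 + o\right)} = \sqrt{-22 + 2 o}$)
$S{\left(-208 \right)} + p = \sqrt{-22 + 2 \left(-208\right)} + 258407 = \sqrt{-22 - 416} + 258407 = \sqrt{-438} + 258407 = i \sqrt{438} + 258407 = 258407 + i \sqrt{438}$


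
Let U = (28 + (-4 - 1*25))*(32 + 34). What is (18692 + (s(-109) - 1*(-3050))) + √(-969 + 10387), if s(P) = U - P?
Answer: 21785 + √9418 ≈ 21882.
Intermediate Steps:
U = -66 (U = (28 + (-4 - 25))*66 = (28 - 29)*66 = -1*66 = -66)
s(P) = -66 - P
(18692 + (s(-109) - 1*(-3050))) + √(-969 + 10387) = (18692 + ((-66 - 1*(-109)) - 1*(-3050))) + √(-969 + 10387) = (18692 + ((-66 + 109) + 3050)) + √9418 = (18692 + (43 + 3050)) + √9418 = (18692 + 3093) + √9418 = 21785 + √9418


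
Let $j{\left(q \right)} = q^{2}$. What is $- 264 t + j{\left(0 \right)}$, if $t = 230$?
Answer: $-60720$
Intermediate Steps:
$- 264 t + j{\left(0 \right)} = \left(-264\right) 230 + 0^{2} = -60720 + 0 = -60720$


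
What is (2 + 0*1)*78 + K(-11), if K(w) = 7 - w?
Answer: 174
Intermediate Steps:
(2 + 0*1)*78 + K(-11) = (2 + 0*1)*78 + (7 - 1*(-11)) = (2 + 0)*78 + (7 + 11) = 2*78 + 18 = 156 + 18 = 174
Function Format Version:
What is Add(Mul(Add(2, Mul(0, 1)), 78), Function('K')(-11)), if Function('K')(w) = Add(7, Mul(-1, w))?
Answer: 174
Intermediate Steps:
Add(Mul(Add(2, Mul(0, 1)), 78), Function('K')(-11)) = Add(Mul(Add(2, Mul(0, 1)), 78), Add(7, Mul(-1, -11))) = Add(Mul(Add(2, 0), 78), Add(7, 11)) = Add(Mul(2, 78), 18) = Add(156, 18) = 174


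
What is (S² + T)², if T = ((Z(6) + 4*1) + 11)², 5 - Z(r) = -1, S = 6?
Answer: 227529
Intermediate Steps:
Z(r) = 6 (Z(r) = 5 - 1*(-1) = 5 + 1 = 6)
T = 441 (T = ((6 + 4*1) + 11)² = ((6 + 4) + 11)² = (10 + 11)² = 21² = 441)
(S² + T)² = (6² + 441)² = (36 + 441)² = 477² = 227529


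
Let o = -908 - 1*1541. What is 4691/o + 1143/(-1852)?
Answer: -11486939/4535548 ≈ -2.5326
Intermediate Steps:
o = -2449 (o = -908 - 1541 = -2449)
4691/o + 1143/(-1852) = 4691/(-2449) + 1143/(-1852) = 4691*(-1/2449) + 1143*(-1/1852) = -4691/2449 - 1143/1852 = -11486939/4535548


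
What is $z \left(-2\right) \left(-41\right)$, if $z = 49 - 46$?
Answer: $246$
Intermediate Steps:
$z = 3$
$z \left(-2\right) \left(-41\right) = 3 \left(-2\right) \left(-41\right) = \left(-6\right) \left(-41\right) = 246$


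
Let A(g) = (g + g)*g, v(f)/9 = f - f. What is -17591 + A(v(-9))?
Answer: -17591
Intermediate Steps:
v(f) = 0 (v(f) = 9*(f - f) = 9*0 = 0)
A(g) = 2*g**2 (A(g) = (2*g)*g = 2*g**2)
-17591 + A(v(-9)) = -17591 + 2*0**2 = -17591 + 2*0 = -17591 + 0 = -17591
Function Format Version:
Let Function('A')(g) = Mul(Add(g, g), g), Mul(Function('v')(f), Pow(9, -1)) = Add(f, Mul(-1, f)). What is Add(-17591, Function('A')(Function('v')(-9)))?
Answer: -17591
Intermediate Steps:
Function('v')(f) = 0 (Function('v')(f) = Mul(9, Add(f, Mul(-1, f))) = Mul(9, 0) = 0)
Function('A')(g) = Mul(2, Pow(g, 2)) (Function('A')(g) = Mul(Mul(2, g), g) = Mul(2, Pow(g, 2)))
Add(-17591, Function('A')(Function('v')(-9))) = Add(-17591, Mul(2, Pow(0, 2))) = Add(-17591, Mul(2, 0)) = Add(-17591, 0) = -17591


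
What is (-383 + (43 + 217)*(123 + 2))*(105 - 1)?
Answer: 3340168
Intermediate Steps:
(-383 + (43 + 217)*(123 + 2))*(105 - 1) = (-383 + 260*125)*104 = (-383 + 32500)*104 = 32117*104 = 3340168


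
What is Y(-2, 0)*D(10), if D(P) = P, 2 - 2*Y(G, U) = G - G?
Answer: 10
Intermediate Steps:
Y(G, U) = 1 (Y(G, U) = 1 - (G - G)/2 = 1 - ½*0 = 1 + 0 = 1)
Y(-2, 0)*D(10) = 1*10 = 10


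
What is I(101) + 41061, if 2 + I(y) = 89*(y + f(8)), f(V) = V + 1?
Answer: 50849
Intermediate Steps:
f(V) = 1 + V
I(y) = 799 + 89*y (I(y) = -2 + 89*(y + (1 + 8)) = -2 + 89*(y + 9) = -2 + 89*(9 + y) = -2 + (801 + 89*y) = 799 + 89*y)
I(101) + 41061 = (799 + 89*101) + 41061 = (799 + 8989) + 41061 = 9788 + 41061 = 50849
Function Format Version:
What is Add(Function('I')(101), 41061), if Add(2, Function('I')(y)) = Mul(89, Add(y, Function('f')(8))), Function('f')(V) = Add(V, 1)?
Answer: 50849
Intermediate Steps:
Function('f')(V) = Add(1, V)
Function('I')(y) = Add(799, Mul(89, y)) (Function('I')(y) = Add(-2, Mul(89, Add(y, Add(1, 8)))) = Add(-2, Mul(89, Add(y, 9))) = Add(-2, Mul(89, Add(9, y))) = Add(-2, Add(801, Mul(89, y))) = Add(799, Mul(89, y)))
Add(Function('I')(101), 41061) = Add(Add(799, Mul(89, 101)), 41061) = Add(Add(799, 8989), 41061) = Add(9788, 41061) = 50849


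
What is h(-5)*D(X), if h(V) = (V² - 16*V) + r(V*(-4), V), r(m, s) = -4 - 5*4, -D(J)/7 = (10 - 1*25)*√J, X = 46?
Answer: 8505*√46 ≈ 57684.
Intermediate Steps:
D(J) = 105*√J (D(J) = -7*(10 - 1*25)*√J = -7*(10 - 25)*√J = -(-105)*√J = 105*√J)
r(m, s) = -24 (r(m, s) = -4 - 20 = -24)
h(V) = -24 + V² - 16*V (h(V) = (V² - 16*V) - 24 = -24 + V² - 16*V)
h(-5)*D(X) = (-24 + (-5)² - 16*(-5))*(105*√46) = (-24 + 25 + 80)*(105*√46) = 81*(105*√46) = 8505*√46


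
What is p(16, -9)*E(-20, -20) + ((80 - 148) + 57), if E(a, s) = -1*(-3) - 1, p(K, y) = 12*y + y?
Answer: -245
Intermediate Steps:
p(K, y) = 13*y
E(a, s) = 2 (E(a, s) = 3 - 1 = 2)
p(16, -9)*E(-20, -20) + ((80 - 148) + 57) = (13*(-9))*2 + ((80 - 148) + 57) = -117*2 + (-68 + 57) = -234 - 11 = -245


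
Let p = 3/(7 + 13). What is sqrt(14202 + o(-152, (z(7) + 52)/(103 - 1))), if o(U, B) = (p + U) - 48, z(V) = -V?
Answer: sqrt(1400215)/10 ≈ 118.33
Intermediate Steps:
p = 3/20 ≈ 0.15000
o(U, B) = -957/20 + U (o(U, B) = (3/20 + U) - 48 = -957/20 + U)
sqrt(14202 + o(-152, (z(7) + 52)/(103 - 1))) = sqrt(14202 + (-957/20 - 152)) = sqrt(14202 - 3997/20) = sqrt(280043/20) = sqrt(1400215)/10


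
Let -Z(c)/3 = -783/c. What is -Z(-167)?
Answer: 2349/167 ≈ 14.066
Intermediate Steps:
Z(c) = 2349/c (Z(c) = -(-2349)/c = 2349/c)
-Z(-167) = -2349/(-167) = -2349*(-1)/167 = -1*(-2349/167) = 2349/167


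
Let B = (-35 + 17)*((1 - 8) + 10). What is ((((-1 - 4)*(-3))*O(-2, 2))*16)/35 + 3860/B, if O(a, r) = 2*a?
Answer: -18694/189 ≈ -98.910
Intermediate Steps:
B = -54 (B = -18*(-7 + 10) = -18*3 = -54)
((((-1 - 4)*(-3))*O(-2, 2))*16)/35 + 3860/B = ((((-1 - 4)*(-3))*(2*(-2)))*16)/35 + 3860/(-54) = ((-5*(-3)*(-4))*16)*(1/35) + 3860*(-1/54) = ((15*(-4))*16)*(1/35) - 1930/27 = -60*16*(1/35) - 1930/27 = -960*1/35 - 1930/27 = -192/7 - 1930/27 = -18694/189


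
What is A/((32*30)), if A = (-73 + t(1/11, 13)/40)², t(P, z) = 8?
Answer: 8281/1500 ≈ 5.5207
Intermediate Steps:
A = 132496/25 (A = (-73 + 8/40)² = (-73 + 8*(1/40))² = (-73 + ⅕)² = (-364/5)² = 132496/25 ≈ 5299.8)
A/((32*30)) = 132496/(25*((32*30))) = (132496/25)/960 = (132496/25)*(1/960) = 8281/1500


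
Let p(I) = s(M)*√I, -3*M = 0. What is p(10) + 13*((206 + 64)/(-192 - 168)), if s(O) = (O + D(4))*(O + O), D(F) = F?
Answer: -39/4 ≈ -9.7500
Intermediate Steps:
M = 0 (M = -⅓*0 = 0)
s(O) = 2*O*(4 + O) (s(O) = (O + 4)*(O + O) = (4 + O)*(2*O) = 2*O*(4 + O))
p(I) = 0 (p(I) = (2*0*(4 + 0))*√I = (2*0*4)*√I = 0*√I = 0)
p(10) + 13*((206 + 64)/(-192 - 168)) = 0 + 13*((206 + 64)/(-192 - 168)) = 0 + 13*(270/(-360)) = 0 + 13*(270*(-1/360)) = 0 + 13*(-¾) = 0 - 39/4 = -39/4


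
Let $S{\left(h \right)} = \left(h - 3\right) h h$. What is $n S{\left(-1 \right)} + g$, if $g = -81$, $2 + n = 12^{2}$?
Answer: $-649$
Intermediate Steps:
$S{\left(h \right)} = h^{2} \left(-3 + h\right)$ ($S{\left(h \right)} = \left(-3 + h\right) h h = h \left(-3 + h\right) h = h^{2} \left(-3 + h\right)$)
$n = 142$ ($n = -2 + 12^{2} = -2 + 144 = 142$)
$n S{\left(-1 \right)} + g = 142 \left(-1\right)^{2} \left(-3 - 1\right) - 81 = 142 \cdot 1 \left(-4\right) - 81 = 142 \left(-4\right) - 81 = -568 - 81 = -649$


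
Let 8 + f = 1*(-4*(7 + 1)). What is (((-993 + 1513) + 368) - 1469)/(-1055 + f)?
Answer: 581/1095 ≈ 0.53059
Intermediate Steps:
f = -40 (f = -8 + 1*(-4*(7 + 1)) = -8 + 1*(-4*8) = -8 + 1*(-32) = -8 - 32 = -40)
(((-993 + 1513) + 368) - 1469)/(-1055 + f) = (((-993 + 1513) + 368) - 1469)/(-1055 - 40) = ((520 + 368) - 1469)/(-1095) = (888 - 1469)*(-1/1095) = -581*(-1/1095) = 581/1095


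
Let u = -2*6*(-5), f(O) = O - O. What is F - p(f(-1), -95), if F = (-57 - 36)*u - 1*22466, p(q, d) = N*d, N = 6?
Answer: -27476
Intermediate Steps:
f(O) = 0
p(q, d) = 6*d
u = 60 (u = -12*(-5) = 60)
F = -28046 (F = (-57 - 36)*60 - 1*22466 = -93*60 - 22466 = -5580 - 22466 = -28046)
F - p(f(-1), -95) = -28046 - 6*(-95) = -28046 - 1*(-570) = -28046 + 570 = -27476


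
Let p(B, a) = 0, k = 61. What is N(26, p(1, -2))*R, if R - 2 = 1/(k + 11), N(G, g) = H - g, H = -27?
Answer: -435/8 ≈ -54.375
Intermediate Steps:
N(G, g) = -27 - g
R = 145/72 (R = 2 + 1/(61 + 11) = 2 + 1/72 = 145/72 ≈ 2.0139)
N(26, p(1, -2))*R = (-27 - 1*0)*(145/72) = (-27 + 0)*(145/72) = -27*145/72 = -435/8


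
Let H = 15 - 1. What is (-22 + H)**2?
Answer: 64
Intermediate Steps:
H = 14
(-22 + H)**2 = (-22 + 14)**2 = (-8)**2 = 64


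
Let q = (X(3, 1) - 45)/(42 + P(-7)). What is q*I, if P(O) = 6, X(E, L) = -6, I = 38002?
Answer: -323017/8 ≈ -40377.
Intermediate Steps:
q = -17/16 (q = (-6 - 45)/(42 + 6) = -51/48 = -51*1/48 = -17/16 ≈ -1.0625)
q*I = -17/16*38002 = -323017/8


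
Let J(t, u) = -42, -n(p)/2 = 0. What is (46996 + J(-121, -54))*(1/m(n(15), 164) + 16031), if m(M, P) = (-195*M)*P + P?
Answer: 61723028545/82 ≈ 7.5272e+8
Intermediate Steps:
n(p) = 0 (n(p) = -2*0 = 0)
m(M, P) = P - 195*M*P (m(M, P) = -195*M*P + P = P - 195*M*P)
(46996 + J(-121, -54))*(1/m(n(15), 164) + 16031) = (46996 - 42)*(1/(164*(1 - 195*0)) + 16031) = 46954*(1/(164*(1 + 0)) + 16031) = 46954*(1/(164*1) + 16031) = 46954*(1/164 + 16031) = 46954*(2629085/164) = 61723028545/82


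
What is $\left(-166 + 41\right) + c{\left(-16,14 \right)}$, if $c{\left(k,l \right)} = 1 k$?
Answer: $-141$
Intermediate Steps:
$c{\left(k,l \right)} = k$
$\left(-166 + 41\right) + c{\left(-16,14 \right)} = \left(-166 + 41\right) - 16 = -125 - 16 = -141$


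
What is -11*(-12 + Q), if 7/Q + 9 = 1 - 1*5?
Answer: 1793/13 ≈ 137.92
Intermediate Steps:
Q = -7/13 (Q = 7/(-9 + (1 - 1*5)) = 7/(-9 + (1 - 5)) = 7/(-9 - 4) = 7/(-13) = 7*(-1/13) = -7/13 ≈ -0.53846)
-11*(-12 + Q) = -11*(-12 - 7/13) = -11*(-163/13) = 1793/13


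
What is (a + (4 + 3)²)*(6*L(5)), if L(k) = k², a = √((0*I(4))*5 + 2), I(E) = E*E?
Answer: 7350 + 150*√2 ≈ 7562.1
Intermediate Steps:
I(E) = E²
a = √2 (a = √((0*4²)*5 + 2) = √((0*16)*5 + 2) = √(0*5 + 2) = √(0 + 2) = √2 ≈ 1.4142)
(a + (4 + 3)²)*(6*L(5)) = (√2 + (4 + 3)²)*(6*5²) = (√2 + 7²)*(6*25) = (√2 + 49)*150 = (49 + √2)*150 = 7350 + 150*√2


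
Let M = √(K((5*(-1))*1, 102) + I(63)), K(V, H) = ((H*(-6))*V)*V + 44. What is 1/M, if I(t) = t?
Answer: -I*√15193/15193 ≈ -0.0081129*I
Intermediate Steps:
K(V, H) = 44 - 6*H*V² (K(V, H) = ((-6*H)*V)*V + 44 = (-6*H*V)*V + 44 = -6*H*V² + 44 = 44 - 6*H*V²)
M = I*√15193 (M = √((44 - 6*102*((5*(-1))*1)²) + 63) = √((44 - 6*102*(-5*1)²) + 63) = √((44 - 6*102*(-5)²) + 63) = √((44 - 6*102*25) + 63) = √((44 - 15300) + 63) = √(-15256 + 63) = √(-15193) = I*√15193 ≈ 123.26*I)
1/M = 1/(I*√15193) = -I*√15193/15193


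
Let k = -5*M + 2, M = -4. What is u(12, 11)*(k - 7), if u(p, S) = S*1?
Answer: 165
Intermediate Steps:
u(p, S) = S
k = 22 (k = -5*(-4) + 2 = 20 + 2 = 22)
u(12, 11)*(k - 7) = 11*(22 - 7) = 11*15 = 165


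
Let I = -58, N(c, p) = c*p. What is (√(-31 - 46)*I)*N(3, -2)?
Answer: 348*I*√77 ≈ 3053.7*I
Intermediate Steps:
(√(-31 - 46)*I)*N(3, -2) = (√(-31 - 46)*(-58))*(3*(-2)) = (√(-77)*(-58))*(-6) = ((I*√77)*(-58))*(-6) = -58*I*√77*(-6) = 348*I*√77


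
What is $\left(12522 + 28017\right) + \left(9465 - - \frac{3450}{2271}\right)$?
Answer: $\frac{37854178}{757} \approx 50006.0$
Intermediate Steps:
$\left(12522 + 28017\right) + \left(9465 - - \frac{3450}{2271}\right) = 40539 + \left(9465 - \left(-3450\right) \frac{1}{2271}\right) = 40539 + \left(9465 - - \frac{1150}{757}\right) = 40539 + \left(9465 + \frac{1150}{757}\right) = 40539 + \frac{7166155}{757} = \frac{37854178}{757}$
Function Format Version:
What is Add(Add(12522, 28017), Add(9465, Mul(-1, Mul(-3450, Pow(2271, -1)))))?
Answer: Rational(37854178, 757) ≈ 50006.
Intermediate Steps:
Add(Add(12522, 28017), Add(9465, Mul(-1, Mul(-3450, Pow(2271, -1))))) = Add(40539, Add(9465, Mul(-1, Mul(-3450, Rational(1, 2271))))) = Add(40539, Add(9465, Mul(-1, Rational(-1150, 757)))) = Add(40539, Add(9465, Rational(1150, 757))) = Add(40539, Rational(7166155, 757)) = Rational(37854178, 757)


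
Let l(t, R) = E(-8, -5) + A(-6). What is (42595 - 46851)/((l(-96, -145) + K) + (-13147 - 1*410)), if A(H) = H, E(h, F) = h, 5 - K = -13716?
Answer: -2128/75 ≈ -28.373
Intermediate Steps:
K = 13721 (K = 5 - 1*(-13716) = 5 + 13716 = 13721)
l(t, R) = -14 (l(t, R) = -8 - 6 = -14)
(42595 - 46851)/((l(-96, -145) + K) + (-13147 - 1*410)) = (42595 - 46851)/((-14 + 13721) + (-13147 - 1*410)) = -4256/(13707 + (-13147 - 410)) = -4256/(13707 - 13557) = -4256/150 = -4256*1/150 = -2128/75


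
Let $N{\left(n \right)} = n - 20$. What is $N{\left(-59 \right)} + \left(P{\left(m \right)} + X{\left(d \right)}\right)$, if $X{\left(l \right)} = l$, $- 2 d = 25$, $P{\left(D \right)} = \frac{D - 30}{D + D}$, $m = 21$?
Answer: $- \frac{642}{7} \approx -91.714$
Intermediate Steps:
$P{\left(D \right)} = \frac{-30 + D}{2 D}$
$N{\left(n \right)} = -20 + n$
$d = - \frac{25}{2}$ ($d = \left(- \frac{1}{2}\right) 25 = - \frac{25}{2} \approx -12.5$)
$N{\left(-59 \right)} + \left(P{\left(m \right)} + X{\left(d \right)}\right) = \left(-20 - 59\right) - \left(\frac{25}{2} - \frac{-30 + 21}{2 \cdot 21}\right) = -79 - \left(\frac{25}{2} - - \frac{3}{14}\right) = -79 - \frac{89}{7} = - \frac{642}{7}$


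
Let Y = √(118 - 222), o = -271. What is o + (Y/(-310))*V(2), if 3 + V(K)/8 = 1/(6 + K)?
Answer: -271 + 23*I*√26/155 ≈ -271.0 + 0.75663*I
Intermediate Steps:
V(K) = -24 + 8/(6 + K)
Y = 2*I*√26 (Y = √(-104) = 2*I*√26 ≈ 10.198*I)
o + (Y/(-310))*V(2) = -271 + ((2*I*√26)/(-310))*(8*(-17 - 3*2)/(6 + 2)) = -271 + ((2*I*√26)*(-1/310))*(8*(-17 - 6)/8) = -271 + (-I*√26/155)*(8*(⅛)*(-23)) = -271 - I*√26/155*(-23) = -271 + 23*I*√26/155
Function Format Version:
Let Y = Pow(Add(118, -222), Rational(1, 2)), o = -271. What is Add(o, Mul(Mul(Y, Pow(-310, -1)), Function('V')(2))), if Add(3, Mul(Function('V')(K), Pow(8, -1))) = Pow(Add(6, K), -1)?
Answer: Add(-271, Mul(Rational(23, 155), I, Pow(26, Rational(1, 2)))) ≈ Add(-271.00, Mul(0.75663, I))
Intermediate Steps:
Function('V')(K) = Add(-24, Mul(8, Pow(Add(6, K), -1)))
Y = Mul(2, I, Pow(26, Rational(1, 2))) (Y = Pow(-104, Rational(1, 2)) = Mul(2, I, Pow(26, Rational(1, 2))) ≈ Mul(10.198, I))
Add(o, Mul(Mul(Y, Pow(-310, -1)), Function('V')(2))) = Add(-271, Mul(Mul(Mul(2, I, Pow(26, Rational(1, 2))), Pow(-310, -1)), Mul(8, Pow(Add(6, 2), -1), Add(-17, Mul(-3, 2))))) = Add(-271, Mul(Mul(Mul(2, I, Pow(26, Rational(1, 2))), Rational(-1, 310)), Mul(8, Pow(8, -1), Add(-17, -6)))) = Add(-271, Mul(Mul(Rational(-1, 155), I, Pow(26, Rational(1, 2))), Mul(8, Rational(1, 8), -23))) = Add(-271, Mul(Mul(Rational(-1, 155), I, Pow(26, Rational(1, 2))), -23)) = Add(-271, Mul(Rational(23, 155), I, Pow(26, Rational(1, 2))))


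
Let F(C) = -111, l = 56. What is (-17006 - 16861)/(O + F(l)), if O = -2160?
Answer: 11289/757 ≈ 14.913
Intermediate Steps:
(-17006 - 16861)/(O + F(l)) = (-17006 - 16861)/(-2160 - 111) = -33867/(-2271) = -33867*(-1/2271) = 11289/757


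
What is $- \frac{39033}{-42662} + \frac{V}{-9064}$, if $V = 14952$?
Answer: $- \frac{35510889}{48336046} \approx -0.73467$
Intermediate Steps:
$- \frac{39033}{-42662} + \frac{V}{-9064} = - \frac{39033}{-42662} + \frac{14952}{-9064} = \left(-39033\right) \left(- \frac{1}{42662}\right) + 14952 \left(- \frac{1}{9064}\right) = \frac{39033}{42662} - \frac{1869}{1133} = - \frac{35510889}{48336046}$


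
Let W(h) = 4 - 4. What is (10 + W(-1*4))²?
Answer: 100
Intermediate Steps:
W(h) = 0
(10 + W(-1*4))² = (10 + 0)² = 10² = 100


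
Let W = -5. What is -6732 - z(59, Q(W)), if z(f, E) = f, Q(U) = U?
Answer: -6791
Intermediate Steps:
-6732 - z(59, Q(W)) = -6732 - 1*59 = -6732 - 59 = -6791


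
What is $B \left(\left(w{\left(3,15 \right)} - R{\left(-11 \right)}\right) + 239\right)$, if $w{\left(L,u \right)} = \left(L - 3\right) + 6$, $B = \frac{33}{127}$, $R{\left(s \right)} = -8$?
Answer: $\frac{8349}{127} \approx 65.74$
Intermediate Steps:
$B = \frac{33}{127}$ ($B = 33 \cdot \frac{1}{127} = \frac{33}{127} \approx 0.25984$)
$w{\left(L,u \right)} = 3 + L$ ($w{\left(L,u \right)} = \left(-3 + L\right) + 6 = 3 + L$)
$B \left(\left(w{\left(3,15 \right)} - R{\left(-11 \right)}\right) + 239\right) = \frac{33 \left(\left(\left(3 + 3\right) - -8\right) + 239\right)}{127} = \frac{33 \left(\left(6 + 8\right) + 239\right)}{127} = \frac{33 \left(14 + 239\right)}{127} = \frac{33}{127} \cdot 253 = \frac{8349}{127}$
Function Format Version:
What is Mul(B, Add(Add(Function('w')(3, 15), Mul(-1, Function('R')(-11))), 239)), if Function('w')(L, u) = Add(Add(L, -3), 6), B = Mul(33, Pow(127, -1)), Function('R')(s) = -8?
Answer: Rational(8349, 127) ≈ 65.740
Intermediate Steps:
B = Rational(33, 127) (B = Mul(33, Rational(1, 127)) = Rational(33, 127) ≈ 0.25984)
Function('w')(L, u) = Add(3, L) (Function('w')(L, u) = Add(Add(-3, L), 6) = Add(3, L))
Mul(B, Add(Add(Function('w')(3, 15), Mul(-1, Function('R')(-11))), 239)) = Mul(Rational(33, 127), Add(Add(Add(3, 3), Mul(-1, -8)), 239)) = Mul(Rational(33, 127), Add(Add(6, 8), 239)) = Mul(Rational(33, 127), Add(14, 239)) = Mul(Rational(33, 127), 253) = Rational(8349, 127)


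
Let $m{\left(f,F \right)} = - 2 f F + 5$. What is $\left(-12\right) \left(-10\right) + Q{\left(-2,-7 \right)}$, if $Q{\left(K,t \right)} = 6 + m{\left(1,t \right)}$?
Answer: $145$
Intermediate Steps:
$m{\left(f,F \right)} = 5 - 2 F f$ ($m{\left(f,F \right)} = - 2 F f + 5 = 5 - 2 F f$)
$Q{\left(K,t \right)} = 11 - 2 t$ ($Q{\left(K,t \right)} = 6 - \left(-5 + 2 t 1\right) = 6 - \left(-5 + 2 t\right) = 11 - 2 t$)
$\left(-12\right) \left(-10\right) + Q{\left(-2,-7 \right)} = \left(-12\right) \left(-10\right) + \left(11 - -14\right) = 120 + \left(11 + 14\right) = 120 + 25 = 145$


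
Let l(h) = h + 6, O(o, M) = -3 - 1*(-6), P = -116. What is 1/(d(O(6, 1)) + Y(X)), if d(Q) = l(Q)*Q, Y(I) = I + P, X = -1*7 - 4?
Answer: -1/100 ≈ -0.010000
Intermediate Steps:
O(o, M) = 3 (O(o, M) = -3 + 6 = 3)
X = -11 (X = -7 - 4 = -11)
l(h) = 6 + h
Y(I) = -116 + I (Y(I) = I - 116 = -116 + I)
d(Q) = Q*(6 + Q) (d(Q) = (6 + Q)*Q = Q*(6 + Q))
1/(d(O(6, 1)) + Y(X)) = 1/(3*(6 + 3) + (-116 - 11)) = 1/(3*9 - 127) = 1/(27 - 127) = 1/(-100) = -1/100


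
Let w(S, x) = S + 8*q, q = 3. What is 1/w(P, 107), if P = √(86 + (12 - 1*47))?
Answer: 8/175 - √51/525 ≈ 0.032112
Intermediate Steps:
P = √51 (P = √(86 + (12 - 47)) = √(86 - 35) = √51 ≈ 7.1414)
w(S, x) = 24 + S (w(S, x) = S + 8*3 = S + 24 = 24 + S)
1/w(P, 107) = 1/(24 + √51)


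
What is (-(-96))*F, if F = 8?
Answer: 768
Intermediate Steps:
(-(-96))*F = -(-96)*8 = -24*(-4)*8 = 96*8 = 768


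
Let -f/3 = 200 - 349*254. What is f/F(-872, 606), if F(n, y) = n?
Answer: -132669/436 ≈ -304.29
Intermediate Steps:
f = 265338 (f = -3*(200 - 349*254) = -3*(200 - 88646) = -3*(-88446) = 265338)
f/F(-872, 606) = 265338/(-872) = 265338*(-1/872) = -132669/436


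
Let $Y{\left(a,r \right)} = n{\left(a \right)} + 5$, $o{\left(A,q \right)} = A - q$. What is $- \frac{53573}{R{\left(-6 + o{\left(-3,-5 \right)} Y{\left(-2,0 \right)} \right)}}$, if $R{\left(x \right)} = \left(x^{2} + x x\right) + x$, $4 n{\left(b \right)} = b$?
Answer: $- \frac{53573}{21} \approx -2551.1$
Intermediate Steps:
$n{\left(b \right)} = \frac{b}{4}$
$Y{\left(a,r \right)} = 5 + \frac{a}{4}$ ($Y{\left(a,r \right)} = \frac{a}{4} + 5 = 5 + \frac{a}{4}$)
$R{\left(x \right)} = x + 2 x^{2}$ ($R{\left(x \right)} = \left(x^{2} + x^{2}\right) + x = 2 x^{2} + x = x + 2 x^{2}$)
$- \frac{53573}{R{\left(-6 + o{\left(-3,-5 \right)} Y{\left(-2,0 \right)} \right)}} = - \frac{53573}{\left(-6 + \left(-3 - -5\right) \left(5 + \frac{1}{4} \left(-2\right)\right)\right) \left(1 + 2 \left(-6 + \left(-3 - -5\right) \left(5 + \frac{1}{4} \left(-2\right)\right)\right)\right)} = - \frac{53573}{\left(-6 + \left(-3 + 5\right) \left(5 - \frac{1}{2}\right)\right) \left(1 + 2 \left(-6 + \left(-3 + 5\right) \left(5 - \frac{1}{2}\right)\right)\right)} = - \frac{53573}{\left(-6 + 2 \cdot \frac{9}{2}\right) \left(1 + 2 \left(-6 + 2 \cdot \frac{9}{2}\right)\right)} = - \frac{53573}{\left(-6 + 9\right) \left(1 + 2 \left(-6 + 9\right)\right)} = - \frac{53573}{3 \left(1 + 2 \cdot 3\right)} = - \frac{53573}{3 \left(1 + 6\right)} = - \frac{53573}{3 \cdot 7} = - \frac{53573}{21}$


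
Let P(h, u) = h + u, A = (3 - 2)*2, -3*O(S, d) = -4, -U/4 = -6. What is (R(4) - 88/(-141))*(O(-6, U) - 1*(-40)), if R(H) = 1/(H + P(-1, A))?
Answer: 72044/2115 ≈ 34.063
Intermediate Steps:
U = 24 (U = -4*(-6) = 24)
O(S, d) = 4/3 (O(S, d) = -1/3*(-4) = 4/3)
A = 2 (A = 1*2 = 2)
R(H) = 1/(1 + H) (R(H) = 1/(H + (-1 + 2)) = 1/(H + 1) = 1/(1 + H))
(R(4) - 88/(-141))*(O(-6, U) - 1*(-40)) = (1/(1 + 4) - 88/(-141))*(4/3 - 1*(-40)) = (1/5 - 88*(-1/141))*(4/3 + 40) = (1/5 + 88/141)*(124/3) = (581/705)*(124/3) = 72044/2115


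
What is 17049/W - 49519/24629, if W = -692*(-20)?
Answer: -265443139/340865360 ≈ -0.77873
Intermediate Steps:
W = 13840
17049/W - 49519/24629 = 17049/13840 - 49519/24629 = -265443139/340865360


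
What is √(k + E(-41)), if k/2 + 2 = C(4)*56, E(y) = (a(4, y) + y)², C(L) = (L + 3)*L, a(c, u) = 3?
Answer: 4*√286 ≈ 67.646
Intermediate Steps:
C(L) = L*(3 + L) (C(L) = (3 + L)*L = L*(3 + L))
E(y) = (3 + y)²
k = 3132 (k = -4 + 2*((4*(3 + 4))*56) = -4 + 2*((4*7)*56) = -4 + 2*(28*56) = -4 + 2*1568 = -4 + 3136 = 3132)
√(k + E(-41)) = √(3132 + (3 - 41)²) = √(3132 + (-38)²) = √(3132 + 1444) = √4576 = 4*√286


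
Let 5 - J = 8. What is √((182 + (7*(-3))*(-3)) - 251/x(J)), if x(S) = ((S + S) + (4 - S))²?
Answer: I*√6 ≈ 2.4495*I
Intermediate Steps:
J = -3 (J = 5 - 1*8 = 5 - 8 = -3)
x(S) = (4 + S)² (x(S) = (2*S + (4 - S))² = (4 + S)²)
√((182 + (7*(-3))*(-3)) - 251/x(J)) = √((182 + (7*(-3))*(-3)) - 251/(4 - 3)²) = √((182 - 21*(-3)) - 251/(1²)) = √((182 + 63) - 251/1) = √(245 - 251*1) = √(245 - 251) = √(-6) = I*√6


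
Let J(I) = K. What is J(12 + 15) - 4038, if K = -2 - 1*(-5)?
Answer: -4035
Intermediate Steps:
K = 3 (K = -2 + 5 = 3)
J(I) = 3
J(12 + 15) - 4038 = 3 - 4038 = -4035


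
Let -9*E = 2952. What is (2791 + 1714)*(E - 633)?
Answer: -4329305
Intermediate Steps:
E = -328 (E = -⅑*2952 = -328)
(2791 + 1714)*(E - 633) = (2791 + 1714)*(-328 - 633) = 4505*(-961) = -4329305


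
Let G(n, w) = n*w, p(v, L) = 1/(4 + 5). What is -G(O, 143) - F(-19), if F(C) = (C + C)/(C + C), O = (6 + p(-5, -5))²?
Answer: -432656/81 ≈ -5341.4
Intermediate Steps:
p(v, L) = ⅑ (p(v, L) = 1/9 = ⅑)
O = 3025/81 (O = (6 + ⅑)² = (55/9)² = 3025/81 ≈ 37.346)
F(C) = 1 (F(C) = (2*C)/((2*C)) = (2*C)*(1/(2*C)) = 1)
-G(O, 143) - F(-19) = -3025*143/81 - 1*1 = -1*432575/81 - 1 = -432575/81 - 1 = -432656/81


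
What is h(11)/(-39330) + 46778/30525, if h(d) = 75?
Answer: 40833097/26678850 ≈ 1.5305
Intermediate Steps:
h(11)/(-39330) + 46778/30525 = 75/(-39330) + 46778/30525 = 75*(-1/39330) + 46778*(1/30525) = -5/2622 + 46778/30525 = 40833097/26678850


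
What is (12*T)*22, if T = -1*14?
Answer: -3696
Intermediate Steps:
T = -14
(12*T)*22 = (12*(-14))*22 = -168*22 = -3696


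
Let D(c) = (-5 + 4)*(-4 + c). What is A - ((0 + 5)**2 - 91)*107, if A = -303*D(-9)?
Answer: 3123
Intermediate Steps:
D(c) = 4 - c (D(c) = -(-4 + c) = 4 - c)
A = -3939 (A = -303*(4 - 1*(-9)) = -303*(4 + 9) = -303*13 = -3939)
A - ((0 + 5)**2 - 91)*107 = -3939 - ((0 + 5)**2 - 91)*107 = -3939 - (5**2 - 91)*107 = -3939 - (25 - 91)*107 = -3939 - (-66)*107 = -3939 - 1*(-7062) = -3939 + 7062 = 3123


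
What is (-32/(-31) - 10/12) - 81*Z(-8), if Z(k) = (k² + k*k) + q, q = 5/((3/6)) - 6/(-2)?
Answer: -2124269/186 ≈ -11421.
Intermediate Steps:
q = 13 (q = 5/((3*(⅙))) - 6*(-½) = 5/(½) + 3 = 5*2 + 3 = 10 + 3 = 13)
Z(k) = 13 + 2*k² (Z(k) = (k² + k*k) + 13 = (k² + k²) + 13 = 2*k² + 13 = 13 + 2*k²)
(-32/(-31) - 10/12) - 81*Z(-8) = (-32/(-31) - 10/12) - 81*(13 + 2*(-8)²) = (-32*(-1/31) - 10*1/12) - 81*(13 + 2*64) = (32/31 - ⅚) - 81*(13 + 128) = 37/186 - 81*141 = 37/186 - 11421 = -2124269/186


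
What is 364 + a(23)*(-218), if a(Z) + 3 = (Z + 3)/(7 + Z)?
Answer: 12436/15 ≈ 829.07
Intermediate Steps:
a(Z) = -3 + (3 + Z)/(7 + Z) (a(Z) = -3 + (Z + 3)/(7 + Z) = -3 + (3 + Z)/(7 + Z))
364 + a(23)*(-218) = 364 + (2*(-9 - 1*23)/(7 + 23))*(-218) = 364 + (2*(-9 - 23)/30)*(-218) = 364 + (2*(1/30)*(-32))*(-218) = 364 - 32/15*(-218) = 364 + 6976/15 = 12436/15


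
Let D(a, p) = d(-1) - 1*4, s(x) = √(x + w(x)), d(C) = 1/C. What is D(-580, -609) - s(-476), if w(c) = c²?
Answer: -5 - 10*√2261 ≈ -480.50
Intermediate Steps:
s(x) = √(x + x²)
D(a, p) = -5 (D(a, p) = 1/(-1) - 1*4 = -1 - 4 = -5)
D(-580, -609) - s(-476) = -5 - √(-476*(1 - 476)) = -5 - √(-476*(-475)) = -5 - √226100 = -5 - 10*√2261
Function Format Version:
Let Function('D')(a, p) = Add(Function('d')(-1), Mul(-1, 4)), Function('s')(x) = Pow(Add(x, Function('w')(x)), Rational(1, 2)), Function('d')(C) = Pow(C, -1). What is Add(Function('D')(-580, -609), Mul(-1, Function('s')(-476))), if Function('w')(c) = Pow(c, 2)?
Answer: Add(-5, Mul(-10, Pow(2261, Rational(1, 2)))) ≈ -480.50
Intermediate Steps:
Function('s')(x) = Pow(Add(x, Pow(x, 2)), Rational(1, 2))
Function('D')(a, p) = -5 (Function('D')(a, p) = Add(Pow(-1, -1), Mul(-1, 4)) = Add(-1, -4) = -5)
Add(Function('D')(-580, -609), Mul(-1, Function('s')(-476))) = Add(-5, Mul(-1, Pow(Mul(-476, Add(1, -476)), Rational(1, 2)))) = Add(-5, Mul(-1, Pow(Mul(-476, -475), Rational(1, 2)))) = Add(-5, Mul(-1, Pow(226100, Rational(1, 2)))) = Add(-5, Mul(-1, Mul(10, Pow(2261, Rational(1, 2))))) = Add(-5, Mul(-10, Pow(2261, Rational(1, 2))))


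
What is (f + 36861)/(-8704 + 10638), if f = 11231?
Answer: 24046/967 ≈ 24.867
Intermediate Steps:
(f + 36861)/(-8704 + 10638) = (11231 + 36861)/(-8704 + 10638) = 48092/1934 = 48092*(1/1934) = 24046/967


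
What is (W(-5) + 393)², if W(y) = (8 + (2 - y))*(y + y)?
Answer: 59049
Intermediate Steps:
W(y) = 2*y*(10 - y) (W(y) = (10 - y)*(2*y) = 2*y*(10 - y))
(W(-5) + 393)² = (2*(-5)*(10 - 1*(-5)) + 393)² = (2*(-5)*(10 + 5) + 393)² = (2*(-5)*15 + 393)² = (-150 + 393)² = 243² = 59049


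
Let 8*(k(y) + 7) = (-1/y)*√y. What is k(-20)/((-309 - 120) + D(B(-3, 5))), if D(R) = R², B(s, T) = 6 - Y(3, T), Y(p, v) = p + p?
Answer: 7/429 - I*√5/34320 ≈ 0.016317 - 6.5153e-5*I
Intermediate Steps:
Y(p, v) = 2*p
B(s, T) = 0 (B(s, T) = 6 - 2*3 = 6 - 1*6 = 6 - 6 = 0)
k(y) = -7 - 1/(8*√y) (k(y) = -7 + ((-1/y)*√y)/8 = -7 + (-1/√y)/8 = -7 - 1/(8*√y))
k(-20)/((-309 - 120) + D(B(-3, 5))) = (-7 - (-1)*I*√5/80)/((-309 - 120) + 0²) = (-7 - (-1)*I*√5/80)/(-429 + 0) = (-7 + I*√5/80)/(-429) = (-7 + I*√5/80)*(-1/429) = 7/429 - I*√5/34320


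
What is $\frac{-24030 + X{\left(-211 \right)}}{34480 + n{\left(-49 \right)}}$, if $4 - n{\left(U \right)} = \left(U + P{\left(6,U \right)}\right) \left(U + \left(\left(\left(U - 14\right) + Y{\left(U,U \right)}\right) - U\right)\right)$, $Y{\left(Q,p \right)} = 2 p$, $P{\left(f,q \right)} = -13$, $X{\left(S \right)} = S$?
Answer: $- \frac{24241}{24502} \approx -0.98935$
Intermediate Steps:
$n{\left(U \right)} = 4 - \left(-14 + 3 U\right) \left(-13 + U\right)$ ($n{\left(U \right)} = 4 - \left(U - 13\right) \left(U + \left(\left(\left(U - 14\right) + 2 U\right) - U\right)\right) = 4 - \left(-13 + U\right) \left(U + \left(\left(\left(-14 + U\right) + 2 U\right) - U\right)\right) = 4 - \left(-13 + U\right) \left(U + \left(\left(-14 + 3 U\right) - U\right)\right) = 4 - \left(-13 + U\right) \left(U + \left(-14 + 2 U\right)\right) = 4 - \left(-13 + U\right) \left(-14 + 3 U\right) = 4 - \left(-14 + 3 U\right) \left(-13 + U\right)$)
$\frac{-24030 + X{\left(-211 \right)}}{34480 + n{\left(-49 \right)}} = \frac{-24030 - 211}{34480 - \left(2775 + 7203\right)} = - \frac{24241}{34480 - 9978} = - \frac{24241}{24502}$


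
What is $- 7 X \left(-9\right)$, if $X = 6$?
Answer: $378$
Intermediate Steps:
$- 7 X \left(-9\right) = \left(-7\right) 6 \left(-9\right) = \left(-42\right) \left(-9\right) = 378$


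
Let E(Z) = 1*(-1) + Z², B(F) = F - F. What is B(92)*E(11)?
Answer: 0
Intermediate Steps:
B(F) = 0
E(Z) = -1 + Z²
B(92)*E(11) = 0*(-1 + 11²) = 0*(-1 + 121) = 0*120 = 0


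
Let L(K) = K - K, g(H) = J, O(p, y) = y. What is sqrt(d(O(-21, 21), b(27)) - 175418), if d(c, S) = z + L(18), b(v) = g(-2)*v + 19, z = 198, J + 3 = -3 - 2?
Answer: 2*I*sqrt(43805) ≈ 418.59*I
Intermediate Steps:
J = -8 (J = -3 + (-3 - 2) = -3 - 5 = -8)
g(H) = -8
b(v) = 19 - 8*v (b(v) = -8*v + 19 = 19 - 8*v)
L(K) = 0
d(c, S) = 198 (d(c, S) = 198 + 0 = 198)
sqrt(d(O(-21, 21), b(27)) - 175418) = sqrt(198 - 175418) = sqrt(-175220) = 2*I*sqrt(43805)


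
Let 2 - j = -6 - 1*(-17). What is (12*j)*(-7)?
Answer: 756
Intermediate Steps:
j = -9 (j = 2 - (-6 - 1*(-17)) = 2 - (-6 + 17) = 2 - 1*11 = 2 - 11 = -9)
(12*j)*(-7) = (12*(-9))*(-7) = -108*(-7) = 756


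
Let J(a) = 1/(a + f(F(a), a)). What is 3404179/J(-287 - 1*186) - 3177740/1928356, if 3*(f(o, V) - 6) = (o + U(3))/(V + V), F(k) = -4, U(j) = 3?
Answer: -36865195658718775/23189298 ≈ -1.5897e+9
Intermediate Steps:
f(o, V) = 6 + (3 + o)/(6*V) (f(o, V) = 6 + ((o + 3)/(V + V))/3 = 6 + ((3 + o)/((2*V)))/3 = 6 + ((3 + o)*(1/(2*V)))/3 = 6 + ((3 + o)/(2*V))/3 = 6 + (3 + o)/(6*V))
J(a) = 1/(a + (-1 + 36*a)/(6*a)) (J(a) = 1/(a + (3 - 4 + 36*a)/(6*a)) = 1/(a + (-1 + 36*a)/(6*a)))
3404179/J(-287 - 1*186) - 3177740/1928356 = 3404179/((6*(-287 - 1*186)/(-1 + 6*(-287 - 1*186)**2 + 36*(-287 - 1*186)))) - 3177740/1928356 = 3404179/((6*(-287 - 186)/(-1 + 6*(-287 - 186)**2 + 36*(-287 - 186)))) - 3177740*1/1928356 = 3404179/((6*(-473)/(-1 + 6*(-473)**2 + 36*(-473)))) - 13465/8171 = 3404179/((6*(-473)/(-1 + 6*223729 - 17028))) - 13465/8171 = 3404179/((6*(-473)/(-1 + 1342374 - 17028))) - 13465/8171 = 3404179/((6*(-473)/1325345)) - 13465/8171 = 3404179/((6*(-473)*(1/1325345))) - 13465/8171 = 3404179/(-2838/1325345) - 13465/8171 = 3404179*(-1325345/2838) - 13465/8171 = -4511711616755/2838 - 13465/8171 = -36865195658718775/23189298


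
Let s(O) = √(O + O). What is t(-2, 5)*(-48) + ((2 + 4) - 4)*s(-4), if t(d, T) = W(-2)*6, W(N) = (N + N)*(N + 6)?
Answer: 4608 + 4*I*√2 ≈ 4608.0 + 5.6569*I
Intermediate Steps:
s(O) = √2*√O (s(O) = √(2*O) = √2*√O)
W(N) = 2*N*(6 + N) (W(N) = (2*N)*(6 + N) = 2*N*(6 + N))
t(d, T) = -96 (t(d, T) = (2*(-2)*(6 - 2))*6 = (2*(-2)*4)*6 = -16*6 = -96)
t(-2, 5)*(-48) + ((2 + 4) - 4)*s(-4) = -96*(-48) + ((2 + 4) - 4)*(√2*√(-4)) = 4608 + (6 - 4)*(√2*(2*I)) = 4608 + 2*(2*I*√2) = 4608 + 4*I*√2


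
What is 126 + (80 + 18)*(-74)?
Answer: -7126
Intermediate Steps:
126 + (80 + 18)*(-74) = 126 + 98*(-74) = 126 - 7252 = -7126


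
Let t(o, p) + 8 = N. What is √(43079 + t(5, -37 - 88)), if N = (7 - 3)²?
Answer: √43087 ≈ 207.57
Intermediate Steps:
N = 16 (N = 4² = 16)
t(o, p) = 8 (t(o, p) = -8 + 16 = 8)
√(43079 + t(5, -37 - 88)) = √(43079 + 8) = √43087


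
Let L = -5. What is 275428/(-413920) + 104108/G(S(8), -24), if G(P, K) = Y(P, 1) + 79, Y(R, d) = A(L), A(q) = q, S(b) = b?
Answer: 5384000211/3828760 ≈ 1406.2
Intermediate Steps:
Y(R, d) = -5
G(P, K) = 74 (G(P, K) = -5 + 79 = 74)
275428/(-413920) + 104108/G(S(8), -24) = 275428/(-413920) + 104108/74 = 275428*(-1/413920) + 104108*(1/74) = -68857/103480 + 52054/37 = 5384000211/3828760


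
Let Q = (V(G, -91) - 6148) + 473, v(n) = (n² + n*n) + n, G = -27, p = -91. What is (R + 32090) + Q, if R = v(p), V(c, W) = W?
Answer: 42795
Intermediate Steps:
v(n) = n + 2*n² (v(n) = (n² + n²) + n = 2*n² + n = n + 2*n²)
Q = -5766 (Q = (-91 - 6148) + 473 = -6239 + 473 = -5766)
R = 16471 (R = -91*(1 + 2*(-91)) = -91*(1 - 182) = -91*(-181) = 16471)
(R + 32090) + Q = (16471 + 32090) - 5766 = 48561 - 5766 = 42795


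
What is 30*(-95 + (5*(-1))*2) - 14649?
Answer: -17799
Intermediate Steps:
30*(-95 + (5*(-1))*2) - 14649 = 30*(-95 - 5*2) - 14649 = 30*(-95 - 10) - 14649 = 30*(-105) - 14649 = -3150 - 14649 = -17799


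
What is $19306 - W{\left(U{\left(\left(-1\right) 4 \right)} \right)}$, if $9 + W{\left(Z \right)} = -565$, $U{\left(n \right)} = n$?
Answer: $19880$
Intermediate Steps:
$W{\left(Z \right)} = -574$ ($W{\left(Z \right)} = -9 - 565 = -574$)
$19306 - W{\left(U{\left(\left(-1\right) 4 \right)} \right)} = 19306 - -574 = 19306 + 574 = 19880$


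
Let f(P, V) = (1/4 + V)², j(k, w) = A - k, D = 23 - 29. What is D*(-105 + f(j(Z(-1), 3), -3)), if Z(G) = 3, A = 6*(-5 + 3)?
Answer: 4677/8 ≈ 584.63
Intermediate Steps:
D = -6
A = -12 (A = 6*(-2) = -12)
j(k, w) = -12 - k
f(P, V) = (¼ + V)²
D*(-105 + f(j(Z(-1), 3), -3)) = -6*(-105 + (1 + 4*(-3))²/16) = -6*(-105 + (1 - 12)²/16) = -6*(-105 + (1/16)*(-11)²) = -6*(-105 + (1/16)*121) = -6*(-105 + 121/16) = -6*(-1559/16) = 4677/8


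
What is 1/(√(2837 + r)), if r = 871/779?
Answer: √1722286426/2210894 ≈ 0.018771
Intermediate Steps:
r = 871/779 (r = 871*(1/779) = 871/779 ≈ 1.1181)
1/(√(2837 + r)) = 1/(√(2837 + 871/779)) = 1/(√(2210894/779)) = 1/(√1722286426/779) = √1722286426/2210894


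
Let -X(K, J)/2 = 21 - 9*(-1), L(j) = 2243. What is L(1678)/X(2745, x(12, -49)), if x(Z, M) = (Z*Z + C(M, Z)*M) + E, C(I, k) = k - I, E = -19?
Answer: -2243/60 ≈ -37.383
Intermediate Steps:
x(Z, M) = -19 + Z² + M*(Z - M) (x(Z, M) = (Z*Z + (Z - M)*M) - 19 = (Z² + M*(Z - M)) - 19 = -19 + Z² + M*(Z - M))
X(K, J) = -60 (X(K, J) = -2*(21 - 9*(-1)) = -2*(21 + 9) = -2*30 = -60)
L(1678)/X(2745, x(12, -49)) = 2243/(-60) = 2243*(-1/60) = -2243/60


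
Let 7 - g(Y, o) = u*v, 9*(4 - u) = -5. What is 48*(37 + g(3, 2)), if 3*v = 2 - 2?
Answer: 2112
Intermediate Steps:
u = 41/9 (u = 4 - ⅑*(-5) = 4 + 5/9 = 41/9 ≈ 4.5556)
v = 0 (v = (2 - 2)/3 = (⅓)*0 = 0)
g(Y, o) = 7 (g(Y, o) = 7 - 41*0/9 = 7 - 1*0 = 7 + 0 = 7)
48*(37 + g(3, 2)) = 48*(37 + 7) = 48*44 = 2112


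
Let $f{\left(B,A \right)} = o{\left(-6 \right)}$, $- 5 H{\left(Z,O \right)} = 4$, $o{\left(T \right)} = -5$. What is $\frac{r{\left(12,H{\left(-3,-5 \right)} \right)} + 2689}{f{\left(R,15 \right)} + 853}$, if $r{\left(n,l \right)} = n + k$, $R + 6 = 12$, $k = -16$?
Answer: $\frac{2685}{848} \approx 3.1663$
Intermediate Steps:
$H{\left(Z,O \right)} = - \frac{4}{5}$ ($H{\left(Z,O \right)} = \left(- \frac{1}{5}\right) 4 = - \frac{4}{5}$)
$R = 6$ ($R = -6 + 12 = 6$)
$f{\left(B,A \right)} = -5$
$r{\left(n,l \right)} = -16 + n$ ($r{\left(n,l \right)} = n - 16 = -16 + n$)
$\frac{r{\left(12,H{\left(-3,-5 \right)} \right)} + 2689}{f{\left(R,15 \right)} + 853} = \frac{\left(-16 + 12\right) + 2689}{-5 + 853} = \frac{-4 + 2689}{848} = 2685 \cdot \frac{1}{848} = \frac{2685}{848}$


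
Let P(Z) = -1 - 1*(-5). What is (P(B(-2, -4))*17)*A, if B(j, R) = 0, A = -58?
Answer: -3944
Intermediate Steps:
P(Z) = 4 (P(Z) = -1 + 5 = 4)
(P(B(-2, -4))*17)*A = (4*17)*(-58) = 68*(-58) = -3944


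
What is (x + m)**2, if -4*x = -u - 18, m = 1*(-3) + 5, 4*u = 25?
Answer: 16641/256 ≈ 65.004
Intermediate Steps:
u = 25/4 (u = (1/4)*25 = 25/4 ≈ 6.2500)
m = 2 (m = -3 + 5 = 2)
x = 97/16 (x = -(-1*25/4 - 18)/4 = -(-25/4 - 18)/4 = -1/4*(-97/4) = 97/16 ≈ 6.0625)
(x + m)**2 = (97/16 + 2)**2 = (129/16)**2 = 16641/256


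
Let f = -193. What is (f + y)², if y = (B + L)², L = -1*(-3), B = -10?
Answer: 20736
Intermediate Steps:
L = 3
y = 49 (y = (-10 + 3)² = (-7)² = 49)
(f + y)² = (-193 + 49)² = (-144)² = 20736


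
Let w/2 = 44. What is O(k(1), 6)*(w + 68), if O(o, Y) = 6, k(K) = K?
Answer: 936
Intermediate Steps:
w = 88 (w = 2*44 = 88)
O(k(1), 6)*(w + 68) = 6*(88 + 68) = 6*156 = 936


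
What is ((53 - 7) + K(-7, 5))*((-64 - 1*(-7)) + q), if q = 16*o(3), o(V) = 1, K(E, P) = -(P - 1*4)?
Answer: -1845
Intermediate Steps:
K(E, P) = 4 - P (K(E, P) = -(P - 4) = -(-4 + P) = 4 - P)
q = 16 (q = 16*1 = 16)
((53 - 7) + K(-7, 5))*((-64 - 1*(-7)) + q) = ((53 - 7) + (4 - 1*5))*((-64 - 1*(-7)) + 16) = (46 + (4 - 5))*((-64 + 7) + 16) = (46 - 1)*(-57 + 16) = 45*(-41) = -1845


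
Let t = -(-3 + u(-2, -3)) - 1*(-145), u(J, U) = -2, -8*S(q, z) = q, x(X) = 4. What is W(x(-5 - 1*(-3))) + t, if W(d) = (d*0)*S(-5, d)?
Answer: 150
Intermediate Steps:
S(q, z) = -q/8
t = 150 (t = -(-3 - 2) - 1*(-145) = -1*(-5) + 145 = 5 + 145 = 150)
W(d) = 0 (W(d) = (d*0)*(-⅛*(-5)) = 0*(5/8) = 0)
W(x(-5 - 1*(-3))) + t = 0 + 150 = 150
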